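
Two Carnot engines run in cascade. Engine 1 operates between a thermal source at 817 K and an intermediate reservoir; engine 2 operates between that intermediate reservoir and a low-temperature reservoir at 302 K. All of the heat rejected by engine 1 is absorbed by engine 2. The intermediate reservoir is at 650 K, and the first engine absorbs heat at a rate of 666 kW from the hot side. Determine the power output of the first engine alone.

First-stage efficiency η₁ = 1 − T_m/T_H = 1 − 650.00/817.00 = 0.2044.
W₁ = η₁·Q_H = 0.2044 × 666 = 136 kW.

Ẇ₁ ≈ 136 kW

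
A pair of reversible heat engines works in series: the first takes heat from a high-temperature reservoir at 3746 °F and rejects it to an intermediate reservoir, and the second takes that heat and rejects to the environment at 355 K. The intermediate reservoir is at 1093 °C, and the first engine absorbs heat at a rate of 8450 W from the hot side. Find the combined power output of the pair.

Ẇ_total ≈ 7166 W

T_H = 3746 °F → (3746 − 32) × 5/9 = 2063.33 °C = 2336.48 K.
Two reversible stages in series are equivalent to a single Carnot engine between T_H and T_C, so η_total = 1 − T_C/T_H = 1 − 355.00/2336.48 = 0.8481.
W_total = η_total · Q_H = 0.8481 × 8450 = 7166 W.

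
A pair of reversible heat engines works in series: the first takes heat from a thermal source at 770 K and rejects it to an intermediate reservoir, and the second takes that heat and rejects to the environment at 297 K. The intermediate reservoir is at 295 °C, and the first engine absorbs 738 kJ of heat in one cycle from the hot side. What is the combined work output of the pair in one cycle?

Two reversible stages in series are equivalent to a single Carnot engine between T_H and T_C, so η_total = 1 − T_C/T_H = 1 − 297.00/770.00 = 0.6143.
W_total = η_total · Q_H = 0.6143 × 738 = 453 kJ.

W_total ≈ 453 kJ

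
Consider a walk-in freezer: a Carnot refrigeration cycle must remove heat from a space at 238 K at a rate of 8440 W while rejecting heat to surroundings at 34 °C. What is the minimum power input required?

T_H = 34 °C → 34 + 273.15 = 307.15 K.
COP_R = T_C/(T_H − T_C) = 238.00/69.15 = 3.4418.
W = Q_C/COP_R = 8440/3.4418 = 2450 W.

Ẇ_in ≈ 2450 W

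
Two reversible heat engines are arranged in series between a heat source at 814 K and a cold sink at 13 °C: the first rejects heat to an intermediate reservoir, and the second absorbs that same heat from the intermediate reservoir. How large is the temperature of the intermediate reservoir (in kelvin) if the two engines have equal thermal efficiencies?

T_C = 13 °C → 13 + 273.15 = 286.15 K.
Equal efficiencies require 1 − T_m/T_H = 1 − T_C/T_m, i.e. T_m/T_H = T_C/T_m, so T_m = √(T_H·T_C) = √(814.00 × 286.15) = 482.6 K.

T_m ≈ 482.6 K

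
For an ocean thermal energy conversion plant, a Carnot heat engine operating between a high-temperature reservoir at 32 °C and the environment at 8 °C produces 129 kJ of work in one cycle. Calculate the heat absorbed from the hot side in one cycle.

T_H = 32 °C → 32 + 273.15 = 305.15 K.
T_C = 8 °C → 8 + 273.15 = 281.15 K.
The Carnot efficiency is η = 1 − T_C/T_H = 1 − 281.15/305.15 = 0.0786.
Q_H = W/η = 129/0.0786 = 1640 kJ.

Q_H ≈ 1640 kJ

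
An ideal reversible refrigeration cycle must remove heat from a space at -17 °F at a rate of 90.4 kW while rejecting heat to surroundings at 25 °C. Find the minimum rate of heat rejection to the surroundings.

Q̇_H ≈ 110 kW

T_H = 25 °C → 25 + 273.15 = 298.15 K.
T_C = -17 °F → (-17 − 32) × 5/9 = -27.22 °C = 245.93 K.
For a reversible cycle Q_H/Q_C = T_H/T_C, so Q_H = Q_C·T_H/T_C = 90.4 × 298.15/245.93 = 110 kW.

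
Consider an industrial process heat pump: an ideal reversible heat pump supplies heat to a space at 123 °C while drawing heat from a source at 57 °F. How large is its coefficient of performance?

COP_HP ≈ 3.631

T_H = 123 °C → 123 + 273.15 = 396.15 K.
T_C = 57 °F → (57 − 32) × 5/9 = 13.89 °C = 287.04 K.
The Carnot heat-pump COP is COP_HP = T_H/(T_H − T_C) = 396.15/(396.15 − 287.04) = 3.631.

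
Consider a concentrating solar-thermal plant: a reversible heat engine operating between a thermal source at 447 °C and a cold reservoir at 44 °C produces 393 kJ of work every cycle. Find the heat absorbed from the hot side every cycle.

T_H = 447 °C → 447 + 273.15 = 720.15 K.
T_C = 44 °C → 44 + 273.15 = 317.15 K.
For a reversible engine, η = 1 − T_C/T_H = 1 − 317.15/720.15 = 0.5596.
Q_H = W/η = 393/0.5596 = 702 kJ.

Q_H ≈ 702 kJ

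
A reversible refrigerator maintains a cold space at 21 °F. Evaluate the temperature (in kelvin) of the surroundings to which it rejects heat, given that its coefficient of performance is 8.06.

T_C = 21 °F → (21 − 32) × 5/9 = -6.11 °C = 267.04 K.
COP_R = T_C/(T_H − T_C) ⇒ T_H = T_C·(1 + 1/COP_R) = 267.04 × (1 + 1/8.06) = 300 K.

T_H ≈ 300 K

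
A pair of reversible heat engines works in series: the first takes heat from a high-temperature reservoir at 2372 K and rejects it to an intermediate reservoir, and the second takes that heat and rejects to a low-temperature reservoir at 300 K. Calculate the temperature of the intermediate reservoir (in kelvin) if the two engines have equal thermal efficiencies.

T_m ≈ 843.6 K

Equal efficiencies require 1 − T_m/T_H = 1 − T_C/T_m, i.e. T_m/T_H = T_C/T_m, so T_m = √(T_H·T_C) = √(2372.00 × 300.00) = 843.6 K.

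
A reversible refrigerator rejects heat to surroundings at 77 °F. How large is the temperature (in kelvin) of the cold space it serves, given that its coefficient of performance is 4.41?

T_C ≈ 243.0 K

T_H = 77 °F → (77 − 32) × 5/9 = 25.00 °C = 298.15 K.
COP_R = T_C/(T_H − T_C) ⇒ T_C = T_H·COP_R/(1 + COP_R) = 298.15 × 4.41/(1 + 4.41) = 243.0 K.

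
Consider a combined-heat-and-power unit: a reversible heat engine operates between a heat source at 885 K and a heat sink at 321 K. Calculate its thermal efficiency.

η ≈ 0.637

Carnot efficiency: η = 1 − T_C/T_H = 1 − 321.00/885.00 = 0.637.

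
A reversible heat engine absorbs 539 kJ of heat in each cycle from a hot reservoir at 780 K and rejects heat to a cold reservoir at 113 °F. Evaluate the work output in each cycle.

W ≈ 319.2 kJ

T_C = 113 °F → (113 − 32) × 5/9 = 45.00 °C = 318.15 K.
For a reversible engine, η = 1 − T_C/T_H = 1 − 318.15/780.00 = 0.5921.
W = η·Q_H = 0.5921 × 539 = 319.2 kJ.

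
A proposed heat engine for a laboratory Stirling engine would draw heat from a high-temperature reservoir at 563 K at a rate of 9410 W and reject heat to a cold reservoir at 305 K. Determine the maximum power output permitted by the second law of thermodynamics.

Ẇ_max ≈ 4310 W

No engine can exceed the Carnot limit: η_max = 1 − T_C/T_H = 1 − 305.00/563.00 = 0.4583.
W_max = η_max · Q_H = 0.4583 × 9410 = 4310 W.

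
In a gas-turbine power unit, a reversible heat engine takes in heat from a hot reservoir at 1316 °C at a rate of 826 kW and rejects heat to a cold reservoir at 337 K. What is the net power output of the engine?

Ẇ ≈ 651 kW

T_H = 1316 °C → 1316 + 273.15 = 1589.15 K.
The Carnot efficiency is η = 1 − T_C/T_H = 1 − 337.00/1589.15 = 0.7879.
W = η·Q_H = 0.7879 × 826 = 651 kW.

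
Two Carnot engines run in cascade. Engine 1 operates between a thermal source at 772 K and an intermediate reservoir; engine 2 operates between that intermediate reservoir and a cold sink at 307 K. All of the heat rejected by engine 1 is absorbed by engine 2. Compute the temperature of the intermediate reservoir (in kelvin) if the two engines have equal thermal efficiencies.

Equal efficiencies require 1 − T_m/T_H = 1 − T_C/T_m, i.e. T_m/T_H = T_C/T_m, so T_m = √(T_H·T_C) = √(772.00 × 307.00) = 487 K.

T_m ≈ 487 K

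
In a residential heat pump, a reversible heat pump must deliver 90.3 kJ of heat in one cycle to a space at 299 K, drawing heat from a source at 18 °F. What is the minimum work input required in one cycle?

T_C = 18 °F → (18 − 32) × 5/9 = -7.78 °C = 265.37 K.
Reversible heating COP: COP_HP = T_H/(T_H − T_C) = 299.00/33.63 = 8.8915.
W = Q_H/COP_HP = 90.3/8.8915 = 10.2 kJ.

W_in ≈ 10.2 kJ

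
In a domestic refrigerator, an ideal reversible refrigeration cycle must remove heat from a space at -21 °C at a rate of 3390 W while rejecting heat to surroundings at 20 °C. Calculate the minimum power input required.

Ẇ_in ≈ 551 W

T_H = 20 °C → 20 + 273.15 = 293.15 K.
T_C = -21 °C → -21 + 273.15 = 252.15 K.
Carnot COP: COP_R = T_C/(T_H − T_C) = 252.15/41.00 = 6.1500.
W = Q_C/COP_R = 3390/6.1500 = 551 W.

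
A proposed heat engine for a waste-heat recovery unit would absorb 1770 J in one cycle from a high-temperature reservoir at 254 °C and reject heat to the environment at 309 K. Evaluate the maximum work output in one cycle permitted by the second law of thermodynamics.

T_H = 254 °C → 254 + 273.15 = 527.15 K.
By the Carnot theorem, η_max = 1 − T_C/T_H = 1 − 309.00/527.15 = 0.4138.
W_max = η_max · Q_H = 0.4138 × 1770 = 732 J.

W_max ≈ 732 J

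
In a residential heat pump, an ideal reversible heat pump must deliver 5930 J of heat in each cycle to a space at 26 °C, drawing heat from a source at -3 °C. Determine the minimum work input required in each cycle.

W_in ≈ 575 J

T_H = 26 °C → 26 + 273.15 = 299.15 K.
T_C = -3 °C → -3 + 273.15 = 270.15 K.
The Carnot heat-pump COP is COP_HP = T_H/(T_H − T_C) = 299.15/29.00 = 10.3155.
W = Q_H/COP_HP = 5930/10.3155 = 575 J.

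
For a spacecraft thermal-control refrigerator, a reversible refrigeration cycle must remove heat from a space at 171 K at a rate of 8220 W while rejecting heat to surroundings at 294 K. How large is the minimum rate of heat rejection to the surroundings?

Q̇_H ≈ 14100 W

For a reversible cycle Q_H/Q_C = T_H/T_C, so Q_H = Q_C·T_H/T_C = 8220 × 294.00/171.00 = 14100 W.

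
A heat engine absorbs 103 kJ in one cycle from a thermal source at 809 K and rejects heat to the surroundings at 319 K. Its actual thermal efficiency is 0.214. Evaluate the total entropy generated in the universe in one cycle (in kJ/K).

ΔS_univ ≈ 0.126 kJ/K

W = η·Q_H = 0.214 × 103 = 22.04 kJ, so Q_C = Q_H − W = 80.96 kJ.
The hot reservoir loses entropy Q_H/T_H = 103/809.00 = 0.1273 kJ/K; the cold reservoir gains Q_C/T_C = 80.96/319.00 = 0.2538 kJ/K.
ΔS_univ = −Q_H/T_H + Q_C/T_C = 0.126 kJ/K (> 0, since η = 0.214 < η_Carnot = 0.606).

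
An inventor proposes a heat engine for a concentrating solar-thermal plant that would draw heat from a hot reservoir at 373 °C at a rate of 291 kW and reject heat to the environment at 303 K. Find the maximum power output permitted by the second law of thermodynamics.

T_H = 373 °C → 373 + 273.15 = 646.15 K.
By the Carnot theorem, η_max = 1 − T_C/T_H = 1 − 303.00/646.15 = 0.5311.
W_max = η_max · Q_H = 0.5311 × 291 = 154.5 kW.

Ẇ_max ≈ 154.5 kW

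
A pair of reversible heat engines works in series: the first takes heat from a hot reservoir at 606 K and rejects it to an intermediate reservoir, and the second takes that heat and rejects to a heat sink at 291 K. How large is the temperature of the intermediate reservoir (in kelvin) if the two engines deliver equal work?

For reversible stages Q_m = Q_H·(T_m/T_H). Setting W₁ = Q_H(1 − T_m/T_H) equal to W₂ = Q_m(1 − T_C/T_m) = Q_H·(T_m − T_C)/T_H gives T_H − T_m = T_m − T_C, so T_m = (T_H + T_C)/2 = (606.00 + 291.00)/2 = 448.5 K.

T_m ≈ 448.5 K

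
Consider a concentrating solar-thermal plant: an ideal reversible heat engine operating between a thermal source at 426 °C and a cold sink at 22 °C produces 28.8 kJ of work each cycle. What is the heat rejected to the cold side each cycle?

T_H = 426 °C → 426 + 273.15 = 699.15 K.
T_C = 22 °C → 22 + 273.15 = 295.15 K.
For a reversible engine, η = 1 − T_C/T_H = 1 − 295.15/699.15 = 0.5778.
Since Q_C/Q_H = T_C/T_H and Q_H = W/η, Q_C = W·T_C/(T_H − T_C) = 28.8 × 295.15/404.00 = 21.04 kJ.

Q_C ≈ 21.04 kJ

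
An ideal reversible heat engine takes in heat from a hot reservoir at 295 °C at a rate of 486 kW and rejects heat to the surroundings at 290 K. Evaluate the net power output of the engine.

T_H = 295 °C → 295 + 273.15 = 568.15 K.
The Carnot efficiency is η = 1 − T_C/T_H = 1 − 290.00/568.15 = 0.4896.
W = η·Q_H = 0.4896 × 486 = 238 kW.

Ẇ ≈ 238 kW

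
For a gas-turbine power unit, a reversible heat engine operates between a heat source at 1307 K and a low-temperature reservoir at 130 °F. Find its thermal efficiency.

η ≈ 0.749

T_C = 130 °F → (130 − 32) × 5/9 = 54.44 °C = 327.59 K.
Carnot efficiency: η = 1 − T_C/T_H = 1 − 327.59/1307.00 = 0.749.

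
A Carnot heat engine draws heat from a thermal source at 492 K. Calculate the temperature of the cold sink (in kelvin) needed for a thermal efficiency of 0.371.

From η = 1 − T_C/T_H, T_C = T_H·(1 − η) = 492.00 × (1 − 0.371) = 309 K.

T_C ≈ 309 K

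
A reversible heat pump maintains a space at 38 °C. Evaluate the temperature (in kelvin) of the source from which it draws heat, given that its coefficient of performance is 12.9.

T_C ≈ 287 K

T_H = 38 °C → 38 + 273.15 = 311.15 K.
COP_HP = T_H/(T_H − T_C) ⇒ T_C = T_H·(COP_HP − 1)/COP_HP = 311.15 × (12.9 − 1)/12.9 = 287 K.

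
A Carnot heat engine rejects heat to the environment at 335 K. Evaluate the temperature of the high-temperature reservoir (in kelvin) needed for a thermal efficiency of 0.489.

From η = 1 − T_C/T_H, solving for T_H gives T_H = T_C/(1 − η) = 335.00/(1 − 0.489) = 656 K.

T_H ≈ 656 K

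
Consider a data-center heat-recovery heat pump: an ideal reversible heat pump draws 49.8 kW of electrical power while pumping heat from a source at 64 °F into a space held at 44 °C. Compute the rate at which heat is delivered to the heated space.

Q̇_H ≈ 602.3 kW

T_H = 44 °C → 44 + 273.15 = 317.15 K.
T_C = 64 °F → (64 − 32) × 5/9 = 17.78 °C = 290.93 K.
The Carnot heat-pump COP is COP_HP = T_H/(T_H − T_C) = 317.15/26.22 = 12.0947.
Q_H = COP_HP · W = 12.0947 × 49.8 = 602.3 kW.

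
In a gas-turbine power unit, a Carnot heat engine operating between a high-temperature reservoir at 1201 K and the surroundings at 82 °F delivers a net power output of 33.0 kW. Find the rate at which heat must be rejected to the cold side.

T_C = 82 °F → (82 − 32) × 5/9 = 27.78 °C = 300.93 K.
The Carnot efficiency is η = 1 − T_C/T_H = 1 − 300.93/1201.00 = 0.7494.
Since Q_C/Q_H = T_C/T_H and Q_H = W/η, Q_C = W·T_C/(T_H − T_C) = 33.0 × 300.93/900.07 = 11.0 kW.

Q̇_C ≈ 11.0 kW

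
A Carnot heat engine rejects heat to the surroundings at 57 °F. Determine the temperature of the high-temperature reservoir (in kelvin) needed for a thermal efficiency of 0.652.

T_C = 57 °F → (57 − 32) × 5/9 = 13.89 °C = 287.04 K.
From η = 1 − T_C/T_H, solving for T_H gives T_H = T_C/(1 − η) = 287.04/(1 − 0.652) = 825 K.

T_H ≈ 825 K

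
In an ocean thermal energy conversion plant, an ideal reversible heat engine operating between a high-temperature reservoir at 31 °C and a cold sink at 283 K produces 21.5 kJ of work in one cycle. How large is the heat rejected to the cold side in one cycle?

T_H = 31 °C → 31 + 273.15 = 304.15 K.
Carnot efficiency: η = 1 − T_C/T_H = 1 − 283.00/304.15 = 0.0695.
Since Q_C/Q_H = T_C/T_H and Q_H = W/η, Q_C = W·T_C/(T_H − T_C) = 21.5 × 283.00/21.15 = 287.7 kJ.

Q_C ≈ 287.7 kJ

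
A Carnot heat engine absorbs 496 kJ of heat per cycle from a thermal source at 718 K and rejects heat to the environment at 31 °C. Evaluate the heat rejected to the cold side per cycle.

T_C = 31 °C → 31 + 273.15 = 304.15 K.
η_rev = 1 − T_C/T_H = 1 − 304.15/718.00 = 0.5764.
For a reversible cycle Q_C/Q_H = T_C/T_H, so Q_C = 496 × 304.15/718.00 = 210.1 kJ.

Q_C ≈ 210.1 kJ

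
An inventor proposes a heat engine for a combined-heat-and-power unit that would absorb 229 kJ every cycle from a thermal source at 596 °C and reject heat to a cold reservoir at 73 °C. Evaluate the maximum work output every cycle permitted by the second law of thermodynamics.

T_H = 596 °C → 596 + 273.15 = 869.15 K.
T_C = 73 °C → 73 + 273.15 = 346.15 K.
The upper bound on efficiency is η_max = 1 − T_C/T_H = 1 − 346.15/869.15 = 0.6017.
W_max = η_max · Q_H = 0.6017 × 229 = 138 kJ.

W_max ≈ 138 kJ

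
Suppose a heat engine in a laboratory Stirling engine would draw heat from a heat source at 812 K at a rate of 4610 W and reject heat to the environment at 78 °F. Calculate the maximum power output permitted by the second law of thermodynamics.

T_C = 78 °F → (78 − 32) × 5/9 = 25.56 °C = 298.71 K.
The upper bound on efficiency is η_max = 1 − T_C/T_H = 1 − 298.71/812.00 = 0.6321.
W_max = η_max · Q_H = 0.6321 × 4610 = 2910 W.

Ẇ_max ≈ 2910 W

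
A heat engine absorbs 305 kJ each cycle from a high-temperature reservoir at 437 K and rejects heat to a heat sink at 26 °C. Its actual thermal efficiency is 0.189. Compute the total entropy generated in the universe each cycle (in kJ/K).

T_C = 26 °C → 26 + 273.15 = 299.15 K.
W = η·Q_H = 0.189 × 305 = 57.65 kJ, so Q_C = Q_H − W = 247.4 kJ.
Reservoir entropy changes: ΔS_H = −Q_H/T_H = −305/437.00 = -0.6979 kJ/K and ΔS_C = +Q_C/T_C = 247.4/299.15 = 0.8269 kJ/K.
ΔS_univ = −Q_H/T_H + Q_C/T_C = 0.1289 kJ/K (> 0, since η = 0.189 < η_Carnot = 0.315).

ΔS_univ ≈ 0.1289 kJ/K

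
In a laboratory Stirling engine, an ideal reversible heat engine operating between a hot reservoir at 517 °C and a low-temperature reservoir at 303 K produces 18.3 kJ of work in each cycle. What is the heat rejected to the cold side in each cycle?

T_H = 517 °C → 517 + 273.15 = 790.15 K.
Carnot efficiency: η = 1 − T_C/T_H = 1 − 303.00/790.15 = 0.6165.
Since Q_C/Q_H = T_C/T_H and Q_H = W/η, Q_C = W·T_C/(T_H − T_C) = 18.3 × 303.00/487.15 = 11.4 kJ.

Q_C ≈ 11.4 kJ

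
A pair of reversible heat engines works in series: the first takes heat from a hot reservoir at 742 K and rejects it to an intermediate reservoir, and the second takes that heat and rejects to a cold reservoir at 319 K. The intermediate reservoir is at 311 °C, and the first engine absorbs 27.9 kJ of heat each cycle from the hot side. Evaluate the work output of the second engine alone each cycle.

W₂ ≈ 9.97 kJ

T_m = 311 °C → 311 + 273.15 = 584.15 K.
Heat entering the second stage: Q_m = Q_H·(T_m/T_H) = 27.9 × 584.15/742.00 = 22.0 kJ.
Second-stage efficiency η₂ = 1 − T_C/T_m = 1 − 319.00/584.15 = 0.4539, so W₂ = η₂·Q_m = 9.97 kJ.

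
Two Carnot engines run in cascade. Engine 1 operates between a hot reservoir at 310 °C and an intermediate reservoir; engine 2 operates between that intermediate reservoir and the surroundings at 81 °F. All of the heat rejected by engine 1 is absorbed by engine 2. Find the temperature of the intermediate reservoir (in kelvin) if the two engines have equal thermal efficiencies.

T_m ≈ 418.5 K

T_H = 310 °C → 310 + 273.15 = 583.15 K.
T_C = 81 °F → (81 − 32) × 5/9 = 27.22 °C = 300.37 K.
Equal efficiencies require 1 − T_m/T_H = 1 − T_C/T_m, i.e. T_m/T_H = T_C/T_m, so T_m = √(T_H·T_C) = √(583.15 × 300.37) = 418.5 K.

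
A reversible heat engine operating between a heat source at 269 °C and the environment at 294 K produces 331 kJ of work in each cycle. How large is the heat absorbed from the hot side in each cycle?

T_H = 269 °C → 269 + 273.15 = 542.15 K.
η_rev = 1 − T_C/T_H = 1 − 294.00/542.15 = 0.4577.
Q_H = W/η = 331/0.4577 = 723 kJ.

Q_H ≈ 723 kJ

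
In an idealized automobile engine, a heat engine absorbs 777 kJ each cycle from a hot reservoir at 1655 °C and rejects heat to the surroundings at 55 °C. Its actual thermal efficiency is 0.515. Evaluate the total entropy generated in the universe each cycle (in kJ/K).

T_H = 1655 °C → 1655 + 273.15 = 1928.15 K.
T_C = 55 °C → 55 + 273.15 = 328.15 K.
W = η·Q_H = 0.515 × 777 = 400.2 kJ, so Q_C = Q_H − W = 376.8 kJ.
Entropy balance on the reservoirs: −Q_H/T_H = -0.4030 kJ/K, +Q_C/T_C = 1.148 kJ/K.
ΔS_univ = −Q_H/T_H + Q_C/T_C = 0.745 kJ/K (> 0, since η = 0.515 < η_Carnot = 0.830).

ΔS_univ ≈ 0.745 kJ/K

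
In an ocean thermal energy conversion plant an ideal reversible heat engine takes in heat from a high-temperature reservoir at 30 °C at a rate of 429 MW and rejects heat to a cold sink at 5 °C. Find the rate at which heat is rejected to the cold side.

T_H = 30 °C → 30 + 273.15 = 303.15 K.
T_C = 5 °C → 5 + 273.15 = 278.15 K.
The Carnot efficiency is η = 1 − T_C/T_H = 1 − 278.15/303.15 = 0.0825.
For a reversible cycle Q_C/Q_H = T_C/T_H, so Q_C = 429 × 278.15/303.15 = 394 MW.

Q̇_C ≈ 394 MW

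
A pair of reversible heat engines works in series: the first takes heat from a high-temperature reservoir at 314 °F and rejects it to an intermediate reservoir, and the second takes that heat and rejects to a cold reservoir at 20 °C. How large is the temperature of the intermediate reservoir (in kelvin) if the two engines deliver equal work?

T_m ≈ 361.5 K

T_H = 314 °F → (314 − 32) × 5/9 = 156.67 °C = 429.82 K.
T_C = 20 °C → 20 + 273.15 = 293.15 K.
For reversible stages Q_m = Q_H·(T_m/T_H). Setting W₁ = Q_H(1 − T_m/T_H) equal to W₂ = Q_m(1 − T_C/T_m) = Q_H·(T_m − T_C)/T_H gives T_H − T_m = T_m − T_C, so T_m = (T_H + T_C)/2 = (429.82 + 293.15)/2 = 361.5 K.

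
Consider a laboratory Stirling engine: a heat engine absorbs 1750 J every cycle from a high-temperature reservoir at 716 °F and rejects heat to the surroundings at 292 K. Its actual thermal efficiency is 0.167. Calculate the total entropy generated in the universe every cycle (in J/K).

ΔS_univ ≈ 2.31 J/K

T_H = 716 °F → (716 − 32) × 5/9 = 380.00 °C = 653.15 K.
W = η·Q_H = 0.167 × 1750 = 292.2 J, so Q_C = Q_H − W = 1458 J.
Reservoir entropy changes: ΔS_H = −Q_H/T_H = −1750/653.15 = -2.679 J/K and ΔS_C = +Q_C/T_C = 1458/292.00 = 4.992 J/K.
ΔS_univ = −Q_H/T_H + Q_C/T_C = 2.31 J/K (> 0, since η = 0.167 < η_Carnot = 0.553).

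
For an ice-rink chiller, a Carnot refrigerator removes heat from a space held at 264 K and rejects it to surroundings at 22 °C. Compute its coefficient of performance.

COP_R ≈ 8.48

T_H = 22 °C → 22 + 273.15 = 295.15 K.
The reversible coefficient of performance is COP_R = T_C/(T_H − T_C) = 264.00/(295.15 − 264.00) = 8.48.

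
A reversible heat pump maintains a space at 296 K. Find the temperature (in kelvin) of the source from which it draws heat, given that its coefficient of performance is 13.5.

T_C ≈ 274 K

COP_HP = T_H/(T_H − T_C) ⇒ T_C = T_H·(COP_HP − 1)/COP_HP = 296.00 × (13.5 − 1)/13.5 = 274 K.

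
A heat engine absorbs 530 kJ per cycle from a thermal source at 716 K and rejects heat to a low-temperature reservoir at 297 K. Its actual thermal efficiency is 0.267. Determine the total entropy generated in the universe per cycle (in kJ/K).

W = η·Q_H = 0.267 × 530 = 141.5 kJ, so Q_C = Q_H − W = 388.5 kJ.
Entropy balance on the reservoirs: −Q_H/T_H = -0.7402 kJ/K, +Q_C/T_C = 1.308 kJ/K.
ΔS_univ = −Q_H/T_H + Q_C/T_C = 0.568 kJ/K (> 0, since η = 0.267 < η_Carnot = 0.585).

ΔS_univ ≈ 0.568 kJ/K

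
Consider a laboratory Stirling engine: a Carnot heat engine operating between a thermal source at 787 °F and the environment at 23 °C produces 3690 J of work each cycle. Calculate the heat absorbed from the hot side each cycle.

T_H = 787 °F → (787 − 32) × 5/9 = 419.44 °C = 692.59 K.
T_C = 23 °C → 23 + 273.15 = 296.15 K.
Carnot efficiency: η = 1 − T_C/T_H = 1 − 296.15/692.59 = 0.5724.
Q_H = W/η = 3690/0.5724 = 6450 J.

Q_H ≈ 6450 J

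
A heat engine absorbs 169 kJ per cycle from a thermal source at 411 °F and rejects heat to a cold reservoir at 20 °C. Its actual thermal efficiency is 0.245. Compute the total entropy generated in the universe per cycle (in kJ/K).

ΔS_univ ≈ 0.0859 kJ/K

T_H = 411 °F → (411 − 32) × 5/9 = 210.56 °C = 483.71 K.
T_C = 20 °C → 20 + 273.15 = 293.15 K.
W = η·Q_H = 0.245 × 169 = 41.41 kJ, so Q_C = Q_H − W = 127.6 kJ.
Reservoir entropy changes: ΔS_H = −Q_H/T_H = −169/483.71 = -0.3494 kJ/K and ΔS_C = +Q_C/T_C = 127.6/293.15 = 0.4353 kJ/K.
ΔS_univ = −Q_H/T_H + Q_C/T_C = 0.0859 kJ/K (> 0, since η = 0.245 < η_Carnot = 0.394).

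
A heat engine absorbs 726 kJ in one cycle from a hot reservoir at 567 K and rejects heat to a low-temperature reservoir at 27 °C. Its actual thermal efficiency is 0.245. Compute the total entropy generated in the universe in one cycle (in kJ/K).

ΔS_univ ≈ 0.546 kJ/K

T_C = 27 °C → 27 + 273.15 = 300.15 K.
W = η·Q_H = 0.245 × 726 = 177.9 kJ, so Q_C = Q_H − W = 548.1 kJ.
Entropy balance on the reservoirs: −Q_H/T_H = -1.280 kJ/K, +Q_C/T_C = 1.826 kJ/K.
ΔS_univ = −Q_H/T_H + Q_C/T_C = 0.546 kJ/K (> 0, since η = 0.245 < η_Carnot = 0.471).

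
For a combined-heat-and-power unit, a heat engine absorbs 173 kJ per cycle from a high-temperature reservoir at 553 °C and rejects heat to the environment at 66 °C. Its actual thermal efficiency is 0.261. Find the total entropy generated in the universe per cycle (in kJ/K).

ΔS_univ ≈ 0.168 kJ/K

T_H = 553 °C → 553 + 273.15 = 826.15 K.
T_C = 66 °C → 66 + 273.15 = 339.15 K.
W = η·Q_H = 0.261 × 173 = 45.15 kJ, so Q_C = Q_H − W = 127.8 kJ.
The hot reservoir loses entropy Q_H/T_H = 173/826.15 = 0.2094 kJ/K; the cold reservoir gains Q_C/T_C = 127.8/339.15 = 0.3770 kJ/K.
ΔS_univ = −Q_H/T_H + Q_C/T_C = 0.168 kJ/K (> 0, since η = 0.261 < η_Carnot = 0.589).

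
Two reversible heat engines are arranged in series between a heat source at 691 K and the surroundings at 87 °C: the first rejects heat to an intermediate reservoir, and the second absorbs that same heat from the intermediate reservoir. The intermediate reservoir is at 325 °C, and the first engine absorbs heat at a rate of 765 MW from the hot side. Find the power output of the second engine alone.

Ẇ₂ ≈ 263.5 MW

T_C = 87 °C → 87 + 273.15 = 360.15 K.
T_m = 325 °C → 325 + 273.15 = 598.15 K.
Heat entering the second stage: Q_m = Q_H·(T_m/T_H) = 765 × 598.15/691.00 = 662.2 MW.
Second-stage efficiency η₂ = 1 − T_C/T_m = 1 − 360.15/598.15 = 0.3979, so W₂ = η₂·Q_m = 263.5 MW.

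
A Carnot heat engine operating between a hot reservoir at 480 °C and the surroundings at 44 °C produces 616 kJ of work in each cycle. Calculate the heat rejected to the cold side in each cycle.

Q_C ≈ 448 kJ

T_H = 480 °C → 480 + 273.15 = 753.15 K.
T_C = 44 °C → 44 + 273.15 = 317.15 K.
Since the cycle is reversible, η = 1 − T_C/T_H = 1 − 317.15/753.15 = 0.5789.
Since Q_C/Q_H = T_C/T_H and Q_H = W/η, Q_C = W·T_C/(T_H − T_C) = 616 × 317.15/436.00 = 448 kJ.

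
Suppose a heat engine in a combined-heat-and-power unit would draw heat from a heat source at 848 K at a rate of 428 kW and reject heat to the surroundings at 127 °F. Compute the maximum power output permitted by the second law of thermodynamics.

Ẇ_max ≈ 263 kW

T_C = 127 °F → (127 − 32) × 5/9 = 52.78 °C = 325.93 K.
No engine can exceed the Carnot limit: η_max = 1 − T_C/T_H = 1 − 325.93/848.00 = 0.6157.
W_max = η_max · Q_H = 0.6157 × 428 = 263 kW.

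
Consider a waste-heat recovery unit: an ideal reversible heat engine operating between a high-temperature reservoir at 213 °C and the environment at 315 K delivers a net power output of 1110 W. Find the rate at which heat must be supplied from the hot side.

T_H = 213 °C → 213 + 273.15 = 486.15 K.
For a reversible engine, η = 1 − T_C/T_H = 1 − 315.00/486.15 = 0.3521.
Q_H = W/η = 1110/0.3521 = 3150 W.

Q̇_H ≈ 3150 W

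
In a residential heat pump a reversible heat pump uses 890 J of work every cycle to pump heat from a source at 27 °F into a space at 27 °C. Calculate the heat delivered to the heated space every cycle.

T_H = 27 °C → 27 + 273.15 = 300.15 K.
T_C = 27 °F → (27 − 32) × 5/9 = -2.78 °C = 270.37 K.
For a reversible heat pump, COP_HP = T_H/(T_H − T_C) = 300.15/29.78 = 10.0797.
Q_H = COP_HP · W = 10.0797 × 890 = 8970 J.

Q_H ≈ 8970 J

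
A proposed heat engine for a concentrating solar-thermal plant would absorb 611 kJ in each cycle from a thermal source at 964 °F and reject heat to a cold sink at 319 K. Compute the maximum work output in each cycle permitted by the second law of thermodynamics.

W_max ≈ 364.6 kJ

T_H = 964 °F → (964 − 32) × 5/9 = 517.78 °C = 790.93 K.
No engine can exceed the Carnot limit: η_max = 1 − T_C/T_H = 1 − 319.00/790.93 = 0.5967.
W_max = η_max · Q_H = 0.5967 × 611 = 364.6 kJ.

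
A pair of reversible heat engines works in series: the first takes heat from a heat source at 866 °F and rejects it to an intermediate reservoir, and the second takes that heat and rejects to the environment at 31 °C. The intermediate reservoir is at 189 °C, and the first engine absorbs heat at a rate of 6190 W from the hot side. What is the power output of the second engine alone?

Ẇ₂ ≈ 1330 W

T_H = 866 °F → (866 − 32) × 5/9 = 463.33 °C = 736.48 K.
T_C = 31 °C → 31 + 273.15 = 304.15 K.
T_m = 189 °C → 189 + 273.15 = 462.15 K.
Heat entering the second stage: Q_m = Q_H·(T_m/T_H) = 6190 × 462.15/736.48 = 3880 W.
Second-stage efficiency η₂ = 1 − T_C/T_m = 1 − 304.15/462.15 = 0.3419, so W₂ = η₂·Q_m = 1330 W.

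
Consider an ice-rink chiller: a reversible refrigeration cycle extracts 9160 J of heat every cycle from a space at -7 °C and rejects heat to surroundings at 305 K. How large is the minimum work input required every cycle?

T_C = -7 °C → -7 + 273.15 = 266.15 K.
The reversible coefficient of performance is COP_R = T_C/(T_H − T_C) = 266.15/38.85 = 6.8507.
W = Q_C/COP_R = 9160/6.8507 = 1340 J.

W_in ≈ 1340 J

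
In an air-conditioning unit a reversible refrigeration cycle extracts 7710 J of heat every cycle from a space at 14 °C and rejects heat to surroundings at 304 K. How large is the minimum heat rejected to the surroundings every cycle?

Q_H ≈ 8162 J

T_C = 14 °C → 14 + 273.15 = 287.15 K.
For a reversible cycle Q_H/Q_C = T_H/T_C, so Q_H = Q_C·T_H/T_C = 7710 × 304.00/287.15 = 8162 J.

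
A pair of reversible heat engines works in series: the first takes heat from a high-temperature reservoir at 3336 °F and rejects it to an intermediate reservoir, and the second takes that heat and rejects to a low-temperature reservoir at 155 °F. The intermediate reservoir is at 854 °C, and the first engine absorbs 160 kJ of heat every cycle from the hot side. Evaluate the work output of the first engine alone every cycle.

T_H = 3336 °F → (3336 − 32) × 5/9 = 1835.56 °C = 2108.71 K.
T_C = 155 °F → (155 − 32) × 5/9 = 68.33 °C = 341.48 K.
T_m = 854 °C → 854 + 273.15 = 1127.15 K.
First-stage efficiency η₁ = 1 − T_m/T_H = 1 − 1127.15/2108.71 = 0.4655.
W₁ = η₁·Q_H = 0.4655 × 160 = 74.48 kJ.

W₁ ≈ 74.48 kJ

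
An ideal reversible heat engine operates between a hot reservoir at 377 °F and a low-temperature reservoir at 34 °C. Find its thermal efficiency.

η ≈ 0.3392

T_H = 377 °F → (377 − 32) × 5/9 = 191.67 °C = 464.82 K.
T_C = 34 °C → 34 + 273.15 = 307.15 K.
Since the cycle is reversible, η = 1 − T_C/T_H = 1 − 307.15/464.82 = 0.3392.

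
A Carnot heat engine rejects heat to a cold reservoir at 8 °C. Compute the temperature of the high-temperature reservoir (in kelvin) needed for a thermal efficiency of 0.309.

T_H ≈ 407 K

T_C = 8 °C → 8 + 273.15 = 281.15 K.
From η = 1 − T_C/T_H, solving for T_H gives T_H = T_C/(1 − η) = 281.15/(1 − 0.309) = 407 K.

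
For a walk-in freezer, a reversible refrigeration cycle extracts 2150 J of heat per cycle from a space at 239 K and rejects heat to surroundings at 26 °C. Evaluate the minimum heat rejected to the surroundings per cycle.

Q_H ≈ 2690 J

T_H = 26 °C → 26 + 273.15 = 299.15 K.
For a reversible cycle Q_H/Q_C = T_H/T_C, so Q_H = Q_C·T_H/T_C = 2150 × 299.15/239.00 = 2690 J.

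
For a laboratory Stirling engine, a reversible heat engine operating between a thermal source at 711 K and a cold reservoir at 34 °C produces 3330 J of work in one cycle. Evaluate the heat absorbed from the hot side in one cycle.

T_C = 34 °C → 34 + 273.15 = 307.15 K.
η_rev = 1 − T_C/T_H = 1 − 307.15/711.00 = 0.5680.
Q_H = W/η = 3330/0.5680 = 5860 J.

Q_H ≈ 5860 J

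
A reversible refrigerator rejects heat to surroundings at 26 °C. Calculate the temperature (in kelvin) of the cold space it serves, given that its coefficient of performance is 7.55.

T_C ≈ 264.2 K

T_H = 26 °C → 26 + 273.15 = 299.15 K.
COP_R = T_C/(T_H − T_C) ⇒ T_C = T_H·COP_R/(1 + COP_R) = 299.15 × 7.55/(1 + 7.55) = 264.2 K.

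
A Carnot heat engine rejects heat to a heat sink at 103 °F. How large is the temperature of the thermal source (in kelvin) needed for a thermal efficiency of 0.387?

T_H ≈ 510 K

T_C = 103 °F → (103 − 32) × 5/9 = 39.44 °C = 312.59 K.
From η = 1 − T_C/T_H, solving for T_H gives T_H = T_C/(1 − η) = 312.59/(1 − 0.387) = 510 K.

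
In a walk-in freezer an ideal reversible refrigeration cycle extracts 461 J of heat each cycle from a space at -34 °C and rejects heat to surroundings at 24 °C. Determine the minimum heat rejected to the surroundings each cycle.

T_H = 24 °C → 24 + 273.15 = 297.15 K.
T_C = -34 °C → -34 + 273.15 = 239.15 K.
For a reversible cycle Q_H/Q_C = T_H/T_C, so Q_H = Q_C·T_H/T_C = 461 × 297.15/239.15 = 573 J.

Q_H ≈ 573 J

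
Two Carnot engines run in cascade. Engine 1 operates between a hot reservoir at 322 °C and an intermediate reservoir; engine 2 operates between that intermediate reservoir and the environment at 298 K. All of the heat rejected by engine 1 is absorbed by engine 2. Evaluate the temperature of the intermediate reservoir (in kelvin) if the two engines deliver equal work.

T_m ≈ 447 K

T_H = 322 °C → 322 + 273.15 = 595.15 K.
For reversible stages Q_m = Q_H·(T_m/T_H). Setting W₁ = Q_H(1 − T_m/T_H) equal to W₂ = Q_m(1 − T_C/T_m) = Q_H·(T_m − T_C)/T_H gives T_H − T_m = T_m − T_C, so T_m = (T_H + T_C)/2 = (595.15 + 298.00)/2 = 447 K.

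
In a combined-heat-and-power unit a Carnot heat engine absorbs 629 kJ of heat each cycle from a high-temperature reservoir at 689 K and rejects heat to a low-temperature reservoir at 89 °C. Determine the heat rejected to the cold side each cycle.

Q_C ≈ 331 kJ

T_C = 89 °C → 89 + 273.15 = 362.15 K.
η_rev = 1 − T_C/T_H = 1 − 362.15/689.00 = 0.4744.
For a reversible cycle Q_C/Q_H = T_C/T_H, so Q_C = 629 × 362.15/689.00 = 331 kJ.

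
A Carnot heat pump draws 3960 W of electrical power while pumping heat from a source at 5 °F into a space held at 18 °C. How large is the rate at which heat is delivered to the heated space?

T_H = 18 °C → 18 + 273.15 = 291.15 K.
T_C = 5 °F → (5 − 32) × 5/9 = -15.00 °C = 258.15 K.
For a reversible heat pump, COP_HP = T_H/(T_H − T_C) = 291.15/33.00 = 8.8227.
Q_H = COP_HP · W = 8.8227 × 3960 = 34900 W.

Q̇_H ≈ 34900 W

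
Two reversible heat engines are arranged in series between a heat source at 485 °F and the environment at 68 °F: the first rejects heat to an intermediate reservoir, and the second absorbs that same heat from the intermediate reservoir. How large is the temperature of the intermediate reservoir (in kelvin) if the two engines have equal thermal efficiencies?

T_m ≈ 392.2 K

T_H = 485 °F → (485 − 32) × 5/9 = 251.67 °C = 524.82 K.
T_C = 68 °F → (68 − 32) × 5/9 = 20.00 °C = 293.15 K.
Equal efficiencies require 1 − T_m/T_H = 1 − T_C/T_m, i.e. T_m/T_H = T_C/T_m, so T_m = √(T_H·T_C) = √(524.82 × 293.15) = 392.2 K.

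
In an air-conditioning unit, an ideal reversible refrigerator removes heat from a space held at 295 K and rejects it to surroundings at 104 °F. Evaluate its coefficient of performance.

COP_R ≈ 16.3

T_H = 104 °F → (104 − 32) × 5/9 = 40.00 °C = 313.15 K.
Carnot COP: COP_R = T_C/(T_H − T_C) = 295.00/(313.15 − 295.00) = 16.3.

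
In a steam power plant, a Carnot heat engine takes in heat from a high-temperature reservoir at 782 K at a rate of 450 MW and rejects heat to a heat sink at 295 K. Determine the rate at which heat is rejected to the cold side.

The Carnot efficiency is η = 1 − T_C/T_H = 1 − 295.00/782.00 = 0.6228.
For a reversible cycle Q_C/Q_H = T_C/T_H, so Q_C = 450 × 295.00/782.00 = 169.8 MW.

Q̇_C ≈ 169.8 MW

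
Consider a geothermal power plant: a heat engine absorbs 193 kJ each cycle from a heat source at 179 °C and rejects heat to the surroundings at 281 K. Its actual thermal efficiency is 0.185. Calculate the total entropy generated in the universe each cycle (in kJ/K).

ΔS_univ ≈ 0.1329 kJ/K

T_H = 179 °C → 179 + 273.15 = 452.15 K.
W = η·Q_H = 0.185 × 193 = 35.70 kJ, so Q_C = Q_H − W = 157.3 kJ.
Entropy balance on the reservoirs: −Q_H/T_H = -0.4268 kJ/K, +Q_C/T_C = 0.5598 kJ/K.
ΔS_univ = −Q_H/T_H + Q_C/T_C = 0.1329 kJ/K (> 0, since η = 0.185 < η_Carnot = 0.379).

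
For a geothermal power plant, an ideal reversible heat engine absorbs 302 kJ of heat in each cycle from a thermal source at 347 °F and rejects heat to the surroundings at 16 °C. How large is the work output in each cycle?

W ≈ 107.1 kJ

T_H = 347 °F → (347 − 32) × 5/9 = 175.00 °C = 448.15 K.
T_C = 16 °C → 16 + 273.15 = 289.15 K.
Carnot efficiency: η = 1 − T_C/T_H = 1 − 289.15/448.15 = 0.3548.
W = η·Q_H = 0.3548 × 302 = 107.1 kJ.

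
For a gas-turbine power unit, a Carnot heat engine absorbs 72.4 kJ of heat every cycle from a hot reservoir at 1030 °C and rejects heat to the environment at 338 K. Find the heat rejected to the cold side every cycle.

Q_C ≈ 18.8 kJ

T_H = 1030 °C → 1030 + 273.15 = 1303.15 K.
Since the cycle is reversible, η = 1 − T_C/T_H = 1 − 338.00/1303.15 = 0.7406.
For a reversible cycle Q_C/Q_H = T_C/T_H, so Q_C = 72.4 × 338.00/1303.15 = 18.8 kJ.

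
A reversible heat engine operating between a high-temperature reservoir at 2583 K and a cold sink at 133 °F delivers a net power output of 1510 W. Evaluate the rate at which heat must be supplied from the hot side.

T_C = 133 °F → (133 − 32) × 5/9 = 56.11 °C = 329.26 K.
η_rev = 1 − T_C/T_H = 1 − 329.26/2583.00 = 0.8725.
Q_H = W/η = 1510/0.8725 = 1731 W.

Q̇_H ≈ 1731 W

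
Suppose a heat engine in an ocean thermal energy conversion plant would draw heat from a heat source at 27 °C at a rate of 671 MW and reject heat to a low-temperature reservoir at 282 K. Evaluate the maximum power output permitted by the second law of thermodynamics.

Ẇ_max ≈ 40.6 MW

T_H = 27 °C → 27 + 273.15 = 300.15 K.
No engine can exceed the Carnot limit: η_max = 1 − T_C/T_H = 1 − 282.00/300.15 = 0.0605.
W_max = η_max · Q_H = 0.0605 × 671 = 40.6 MW.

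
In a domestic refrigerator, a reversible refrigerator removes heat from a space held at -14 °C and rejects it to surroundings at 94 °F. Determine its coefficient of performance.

COP_R ≈ 5.35

T_H = 94 °F → (94 − 32) × 5/9 = 34.44 °C = 307.59 K.
T_C = -14 °C → -14 + 273.15 = 259.15 K.
COP_R = T_C/(T_H − T_C) = 259.15/(307.59 − 259.15) = 5.35.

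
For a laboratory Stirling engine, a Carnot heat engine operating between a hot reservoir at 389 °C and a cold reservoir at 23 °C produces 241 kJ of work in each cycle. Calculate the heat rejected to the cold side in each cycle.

T_H = 389 °C → 389 + 273.15 = 662.15 K.
T_C = 23 °C → 23 + 273.15 = 296.15 K.
η_rev = 1 − T_C/T_H = 1 − 296.15/662.15 = 0.5527.
Since Q_C/Q_H = T_C/T_H and Q_H = W/η, Q_C = W·T_C/(T_H − T_C) = 241 × 296.15/366.00 = 195.0 kJ.

Q_C ≈ 195.0 kJ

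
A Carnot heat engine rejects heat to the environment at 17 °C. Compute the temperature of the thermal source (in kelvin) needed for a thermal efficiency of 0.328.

T_H ≈ 431.8 K

T_C = 17 °C → 17 + 273.15 = 290.15 K.
From η = 1 − T_C/T_H, solving for T_H gives T_H = T_C/(1 − η) = 290.15/(1 − 0.328) = 431.8 K.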